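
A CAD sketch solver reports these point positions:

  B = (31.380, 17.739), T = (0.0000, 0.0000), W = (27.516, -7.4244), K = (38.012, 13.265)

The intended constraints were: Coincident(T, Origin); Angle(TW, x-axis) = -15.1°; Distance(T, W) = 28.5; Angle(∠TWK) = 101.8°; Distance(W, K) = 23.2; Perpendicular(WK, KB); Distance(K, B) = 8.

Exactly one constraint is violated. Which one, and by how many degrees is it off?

Perpendicular(WK, KB) — off by 7.10°.

T = (0.00, 0.00) ✓; TW at -15.10° ✓; |TW| = 28.50 ✓; ∠TWK = 101.8° ✓; |WK| = 23.20 ✓; ∠(WK, KB) = 82.90° ✗; |KB| = 8.000 ✓.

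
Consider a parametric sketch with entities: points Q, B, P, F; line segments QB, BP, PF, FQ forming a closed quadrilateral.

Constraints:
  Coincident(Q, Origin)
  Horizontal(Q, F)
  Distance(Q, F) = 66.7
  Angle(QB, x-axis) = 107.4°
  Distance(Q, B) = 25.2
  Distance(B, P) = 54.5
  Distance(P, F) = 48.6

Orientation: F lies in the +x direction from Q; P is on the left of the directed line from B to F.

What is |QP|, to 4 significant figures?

61.11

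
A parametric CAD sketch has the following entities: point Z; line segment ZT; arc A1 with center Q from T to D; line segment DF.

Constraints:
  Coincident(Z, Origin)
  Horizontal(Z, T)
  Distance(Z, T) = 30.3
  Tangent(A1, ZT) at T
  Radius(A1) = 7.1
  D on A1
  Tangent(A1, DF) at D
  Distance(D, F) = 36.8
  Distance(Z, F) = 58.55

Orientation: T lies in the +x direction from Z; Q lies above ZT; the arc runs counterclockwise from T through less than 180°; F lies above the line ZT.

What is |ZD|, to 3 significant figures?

38.0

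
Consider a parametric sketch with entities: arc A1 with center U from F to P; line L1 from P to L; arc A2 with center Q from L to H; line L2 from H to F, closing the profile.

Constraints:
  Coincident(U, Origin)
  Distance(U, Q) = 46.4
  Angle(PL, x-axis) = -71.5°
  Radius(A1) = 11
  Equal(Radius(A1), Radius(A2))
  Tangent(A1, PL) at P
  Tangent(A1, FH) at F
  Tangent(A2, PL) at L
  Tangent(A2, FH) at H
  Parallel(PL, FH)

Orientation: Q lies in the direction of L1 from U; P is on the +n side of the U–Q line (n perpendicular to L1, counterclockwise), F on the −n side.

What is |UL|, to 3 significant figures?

47.7

The slot axis is L1's direction at -71.5°, so u = (cos -71.5°, sin -71.5°) = (0.317, -0.948) and n = (−sin -71.5°, cos -71.5°) = (0.948, 0.317). U is at the origin and Q lies 46.4 along u from U, so Q = 46.4·u = (14.7, -44.0). Tangency of A1 to both parallel lines with radius 11.0 puts P and F at U ± 11.0·n: P = (10.4, 3.49), F = (-10.4, -3.49). Equal radii place L and H the same way about Q: L = Q + 11.0·n = (25.2, -40.5), H = Q − 11.0·n = (4.29, -47.5). Then |UL| = |L − U| = 47.7.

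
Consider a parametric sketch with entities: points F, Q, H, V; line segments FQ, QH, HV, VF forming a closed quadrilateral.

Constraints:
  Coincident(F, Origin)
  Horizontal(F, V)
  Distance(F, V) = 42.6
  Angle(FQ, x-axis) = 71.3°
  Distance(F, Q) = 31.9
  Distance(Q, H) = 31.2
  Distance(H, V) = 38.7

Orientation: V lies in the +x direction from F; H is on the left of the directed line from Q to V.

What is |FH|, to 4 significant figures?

55.80

F is at the origin; FV is horizontal with |FV| = 42.6 and V in +x, so V = (42.6, 0). FQ runs at 71.3° with |FQ| = 31.9, so Q = (10.23, 30.22). H is determined by |QH| = 31.2 and |HV| = 38.7 together: it lies at the intersection of circle(Q, 31.2) and circle(V, 38.7). With |QV| = 44.28, the foot of the radical line on QV is 16.22 from Q and the perpendicular offset is √(31.2² − 16.22²) = 26.65. Taking the left-of-QV solution: H = (40.27, 38.63).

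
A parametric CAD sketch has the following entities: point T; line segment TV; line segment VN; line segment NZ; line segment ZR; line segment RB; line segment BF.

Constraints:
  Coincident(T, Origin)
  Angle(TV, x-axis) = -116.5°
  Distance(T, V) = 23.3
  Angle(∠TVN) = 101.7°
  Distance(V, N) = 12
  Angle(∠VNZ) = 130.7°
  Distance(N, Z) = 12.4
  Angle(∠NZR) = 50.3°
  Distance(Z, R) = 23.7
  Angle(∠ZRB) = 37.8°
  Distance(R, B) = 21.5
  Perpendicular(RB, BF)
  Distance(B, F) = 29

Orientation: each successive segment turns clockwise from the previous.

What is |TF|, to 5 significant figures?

36.249

T is at the origin; TV runs at -116.5° with length 23.3, so V = (-10.396, -20.852). ∠TVN = 101.7° gives VN at 165.20° from the x-axis; with |VN| = 12.0, N = (-21.998, -17.787). ∠VNZ = 130.7° gives NZ at 115.90° from the x-axis; with |NZ| = 12.4, Z = (-27.415, -6.6321). ∠NZR = 50.3° gives ZR at -13.800° from the x-axis; with |ZR| = 23.7, R = (-4.3987, -12.285). ∠ZRB = 37.8° gives RB at -156.00° from the x-axis; with |RB| = 21.5, B = (-24.040, -21.030). RB is perpendicular to BF, so BF runs at 114.00°; with |BF| = 29.0, F = (-35.835, 5.4626). Then |TF| = |F − T| = 36.249.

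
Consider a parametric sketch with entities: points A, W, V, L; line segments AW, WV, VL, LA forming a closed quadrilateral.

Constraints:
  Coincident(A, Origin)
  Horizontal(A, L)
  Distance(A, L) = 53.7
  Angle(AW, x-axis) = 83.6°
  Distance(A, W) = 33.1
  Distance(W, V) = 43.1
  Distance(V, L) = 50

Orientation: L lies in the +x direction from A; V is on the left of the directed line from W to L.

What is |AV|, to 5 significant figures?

65.626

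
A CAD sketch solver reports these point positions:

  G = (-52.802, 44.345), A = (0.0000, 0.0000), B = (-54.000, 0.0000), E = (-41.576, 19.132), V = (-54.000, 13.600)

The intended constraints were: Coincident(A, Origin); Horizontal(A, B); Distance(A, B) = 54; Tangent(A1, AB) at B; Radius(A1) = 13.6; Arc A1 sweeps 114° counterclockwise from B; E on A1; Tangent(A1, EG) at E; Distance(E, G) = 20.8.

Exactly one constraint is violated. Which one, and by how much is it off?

Distance(E, G) = 20.8 — off by 6.80.

A = (0.00, 0.00) ✓; A.y = 0.00, B.y = 0.00 ✓; |AB| = 54.00 ✓; ∠(VB, BA) = 90.00° ✓; |VB| = 13.60 ✓; bearing(V→E) − bearing(V→B) = 114.0° ✓; |VE| = 13.60 ✓; ∠(VE, EG) = 90.00° ✓; |EG| = 27.60 ✗.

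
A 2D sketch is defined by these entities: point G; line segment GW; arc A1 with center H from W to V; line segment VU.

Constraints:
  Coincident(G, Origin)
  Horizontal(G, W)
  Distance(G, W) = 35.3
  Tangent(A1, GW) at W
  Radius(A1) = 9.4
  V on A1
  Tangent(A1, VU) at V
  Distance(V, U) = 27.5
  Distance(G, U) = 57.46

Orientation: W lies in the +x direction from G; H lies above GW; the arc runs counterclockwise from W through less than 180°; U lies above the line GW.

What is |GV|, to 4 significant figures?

45.74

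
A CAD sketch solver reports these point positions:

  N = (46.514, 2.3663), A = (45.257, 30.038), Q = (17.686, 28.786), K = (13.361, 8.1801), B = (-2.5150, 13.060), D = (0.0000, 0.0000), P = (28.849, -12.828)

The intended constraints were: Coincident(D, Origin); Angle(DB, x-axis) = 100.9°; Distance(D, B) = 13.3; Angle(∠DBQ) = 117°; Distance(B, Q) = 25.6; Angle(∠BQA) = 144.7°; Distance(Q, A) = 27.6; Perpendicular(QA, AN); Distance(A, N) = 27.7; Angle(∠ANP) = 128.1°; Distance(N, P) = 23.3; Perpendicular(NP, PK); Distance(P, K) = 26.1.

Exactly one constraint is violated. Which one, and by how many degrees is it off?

Perpendicular(NP, PK) — off by 4.30°.

D = (0.00, 0.00) ✓; DB at 100.9° ✓; |DB| = 13.30 ✓; ∠DBQ = 117.0° ✓; |BQ| = 25.60 ✓; ∠BQA = 144.7° ✓; |QA| = 27.60 ✓; ∠(QA, AN) = 90.00° ✓; |AN| = 27.70 ✓; ∠ANP = 128.1° ✓; |NP| = 23.30 ✓; ∠(NP, PK) = 94.30° ✗; |PK| = 26.10 ✓.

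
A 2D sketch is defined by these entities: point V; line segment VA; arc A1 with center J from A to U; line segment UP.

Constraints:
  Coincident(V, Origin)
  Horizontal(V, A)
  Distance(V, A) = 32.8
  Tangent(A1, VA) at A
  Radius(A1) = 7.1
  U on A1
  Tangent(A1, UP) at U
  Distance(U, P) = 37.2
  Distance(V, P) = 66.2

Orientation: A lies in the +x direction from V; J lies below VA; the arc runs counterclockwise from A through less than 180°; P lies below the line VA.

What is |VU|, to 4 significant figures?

30.24

V is at the origin; V and A share the same y with |VA| = 32.8 and A on the +x side, so A = (32.80, 0.000). The tangent condition forces JA to be normal to VA, so J = A + (0, -7.1) = (32.80, -7.100). Since JU ⟂ UP (tangency), |JP| = √(7.1² + 37.2²) = 37.87 regardless of where U sits on A1. So P lies on both circle(V, 66.2) and circle(J, 37.87); the below-VA intersection is P = (53.74, -38.65). U is the foot of the tangent from P: U = (27.73, -12.07).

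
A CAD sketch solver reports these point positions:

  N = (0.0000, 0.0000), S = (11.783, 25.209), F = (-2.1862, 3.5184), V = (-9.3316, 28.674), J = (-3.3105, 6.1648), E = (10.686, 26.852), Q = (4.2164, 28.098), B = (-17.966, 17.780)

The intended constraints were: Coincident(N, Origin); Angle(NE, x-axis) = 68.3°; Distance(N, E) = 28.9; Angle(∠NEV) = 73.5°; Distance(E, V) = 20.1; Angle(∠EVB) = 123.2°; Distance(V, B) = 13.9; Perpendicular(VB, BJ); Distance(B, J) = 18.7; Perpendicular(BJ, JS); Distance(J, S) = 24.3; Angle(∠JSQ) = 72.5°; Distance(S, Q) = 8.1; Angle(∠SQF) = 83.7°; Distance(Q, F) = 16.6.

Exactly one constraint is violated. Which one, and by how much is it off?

Distance(Q, F) = 16.6 — off by 8.80.

N = (0.00, 0.00) ✓; NE at 68.30° ✓; |NE| = 28.90 ✓; ∠NEV = 73.50° ✓; |EV| = 20.10 ✓; ∠EVB = 123.2° ✓; |VB| = 13.90 ✓; ∠(VB, BJ) = 90.00° ✓; |BJ| = 18.70 ✓; ∠(BJ, JS) = 90.00° ✓; |JS| = 24.30 ✓; ∠JSQ = 72.50° ✓; |SQ| = 8.099 ✓; ∠SQF = 83.70° ✓; |QF| = 25.40 ✗.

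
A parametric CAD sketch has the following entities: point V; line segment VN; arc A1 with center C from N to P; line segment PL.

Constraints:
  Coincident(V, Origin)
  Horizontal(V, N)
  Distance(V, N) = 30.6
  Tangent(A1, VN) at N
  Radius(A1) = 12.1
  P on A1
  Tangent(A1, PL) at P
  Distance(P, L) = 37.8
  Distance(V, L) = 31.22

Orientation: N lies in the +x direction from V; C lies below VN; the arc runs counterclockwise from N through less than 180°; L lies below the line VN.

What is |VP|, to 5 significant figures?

22.200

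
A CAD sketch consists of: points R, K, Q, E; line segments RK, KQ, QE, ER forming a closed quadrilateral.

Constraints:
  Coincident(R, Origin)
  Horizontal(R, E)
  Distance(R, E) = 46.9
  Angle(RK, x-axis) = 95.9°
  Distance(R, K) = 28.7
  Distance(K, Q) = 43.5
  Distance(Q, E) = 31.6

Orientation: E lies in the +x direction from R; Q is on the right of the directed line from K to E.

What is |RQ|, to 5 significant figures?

19.758

Checks: |KQ| = 43.50 ✓; |QE| = 31.60 ✓.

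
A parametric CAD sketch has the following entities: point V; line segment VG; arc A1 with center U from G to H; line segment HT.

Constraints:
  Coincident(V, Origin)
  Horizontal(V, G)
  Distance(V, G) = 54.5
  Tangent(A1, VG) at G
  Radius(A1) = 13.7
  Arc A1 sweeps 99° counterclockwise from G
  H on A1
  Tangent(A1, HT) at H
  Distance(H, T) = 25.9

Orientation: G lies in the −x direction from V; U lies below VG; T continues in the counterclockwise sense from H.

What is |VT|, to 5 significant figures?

76.219

On A1, G sits at bearing 90° from U; a 99° counterclockwise sweep puts H at bearing 189°, so H = U + 13.7·(cos 189°, sin 189°) = (-68.031, -15.843). Tangency of A1 to HT means the radius UH is perpendicular to HT, so HT runs along (−sin 189°, cos 189°); with |HT| = 25.9, T = (-63.980, -41.424). Then |VT| = |T − V| = 76.219.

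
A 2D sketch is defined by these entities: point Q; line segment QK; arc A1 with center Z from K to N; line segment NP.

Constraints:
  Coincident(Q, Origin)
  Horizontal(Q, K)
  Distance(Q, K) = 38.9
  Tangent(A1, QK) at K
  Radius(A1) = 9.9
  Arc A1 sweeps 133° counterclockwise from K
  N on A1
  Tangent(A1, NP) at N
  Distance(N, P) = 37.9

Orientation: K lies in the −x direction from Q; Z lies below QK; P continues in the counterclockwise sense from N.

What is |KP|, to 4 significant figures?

48.11

On A1, K sits at bearing 90° from Z; a 133° counterclockwise sweep puts N at bearing 223°, so N = Z + 9.9·(cos 223°, sin 223°) = (-46.14, -16.65). Tangency of A1 to NP means the radius ZN is perpendicular to NP, so NP runs along (−sin 223°, cos 223°); with |NP| = 37.9, P = (-20.29, -44.37). Then |KP| = |P − K| = 48.11.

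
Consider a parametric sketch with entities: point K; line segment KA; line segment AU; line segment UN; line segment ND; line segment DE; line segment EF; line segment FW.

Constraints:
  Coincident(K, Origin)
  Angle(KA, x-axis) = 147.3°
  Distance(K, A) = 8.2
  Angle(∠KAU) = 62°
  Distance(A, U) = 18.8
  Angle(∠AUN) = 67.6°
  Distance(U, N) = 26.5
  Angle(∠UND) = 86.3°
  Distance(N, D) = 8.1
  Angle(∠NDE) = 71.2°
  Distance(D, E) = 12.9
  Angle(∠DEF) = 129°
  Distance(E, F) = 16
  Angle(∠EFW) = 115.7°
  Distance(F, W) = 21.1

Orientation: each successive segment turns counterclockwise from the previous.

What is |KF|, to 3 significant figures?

23.4

K is at the origin; KA runs at 147.3° with length 8.2, so A = (-6.90, 4.43). ∠KAU = 62.0° gives AU at -94.7° from the x-axis; with |AU| = 18.8, U = (-8.44, -14.3). ∠AUN = 67.6° gives UN at 17.7° from the x-axis; with |UN| = 26.5, N = (16.8, -6.25). ∠UND = 86.3° gives ND at 111° from the x-axis; with |ND| = 8.1, D = (13.8, 1.29). ∠NDE = 71.2° gives DE at -140° from the x-axis; with |DE| = 12.9, E = (4.00, -7.03). ∠DEF = 129.0° gives EF at -88.8° from the x-axis; with |EF| = 16.0, F = (4.33, -23.0). Then |KF| = |F − K| = 23.4.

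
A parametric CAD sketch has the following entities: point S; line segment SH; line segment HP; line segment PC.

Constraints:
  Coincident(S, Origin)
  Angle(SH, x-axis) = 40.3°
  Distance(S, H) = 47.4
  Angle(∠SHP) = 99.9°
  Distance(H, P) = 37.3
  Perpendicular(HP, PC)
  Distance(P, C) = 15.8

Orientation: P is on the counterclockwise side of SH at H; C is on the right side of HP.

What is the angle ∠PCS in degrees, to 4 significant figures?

36.03°

S is at the origin; SH runs at 40.3° with length 47.4, so H = 47.4·(cos 40.3°, sin 40.3°) = (36.15, 30.66). ∠SHP = 99.9°, so HP runs at 40.3° + (180° − 99.9°) = 120.4° from the x-axis; with |HP| = 37.3, P = H + 37.3·(cos 120.4°, sin 120.4°) = (17.28, 62.83). The perpendicularity gives PC at right angles to HP; with |PC| = 15.8 on the right of HP, C = P + 15.8·(0.8625, 0.5060) = (30.90, 70.82). Then cos ∠PCS = CP·CS / (|CP||CS|), giving 36.03°.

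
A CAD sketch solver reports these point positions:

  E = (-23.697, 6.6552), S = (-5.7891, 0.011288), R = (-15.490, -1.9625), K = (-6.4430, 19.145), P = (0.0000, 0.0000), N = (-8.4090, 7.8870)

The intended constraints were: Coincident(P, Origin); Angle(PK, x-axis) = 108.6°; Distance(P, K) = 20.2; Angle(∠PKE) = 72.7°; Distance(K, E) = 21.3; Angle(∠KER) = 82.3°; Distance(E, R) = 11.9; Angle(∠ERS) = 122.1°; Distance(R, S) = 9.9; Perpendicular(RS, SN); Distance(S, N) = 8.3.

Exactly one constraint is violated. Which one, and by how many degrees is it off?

Perpendicular(RS, SN) — off by 6.90°.

P = (0.00, 0.00) ✓; PK at 108.6° ✓; |PK| = 20.20 ✓; ∠PKE = 72.70° ✓; |KE| = 21.30 ✓; ∠KER = 82.30° ✓; |ER| = 11.90 ✓; ∠ERS = 122.1° ✓; |RS| = 9.900 ✓; ∠(RS, SN) = 96.90° ✗; |SN| = 8.300 ✓.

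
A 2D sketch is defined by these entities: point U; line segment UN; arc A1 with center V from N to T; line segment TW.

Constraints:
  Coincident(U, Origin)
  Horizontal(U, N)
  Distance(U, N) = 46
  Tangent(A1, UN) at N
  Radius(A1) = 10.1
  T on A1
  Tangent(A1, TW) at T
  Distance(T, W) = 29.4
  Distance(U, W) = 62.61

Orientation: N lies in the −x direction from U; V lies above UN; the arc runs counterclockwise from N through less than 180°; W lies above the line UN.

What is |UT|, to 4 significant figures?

39.07

U is at the origin; UN is horizontal with |UN| = 46.0 and N on the −x side, so N = (-46.00, 0.000). Tangency of A1 to UN means the radius VN is perpendicular to UN, so V = N + (0, 10.1) = (-46.00, 10.10). Since VT ⟂ TW (tangency), |VW| = √(10.1² + 29.4²) = 31.09 regardless of where T sits on A1. So W lies on both circle(U, 62.61) and circle(V, 31.09); the above-UN intersection is W = (-47.18, 41.16). T is the foot of the tangent from W: T = (-36.58, 13.74).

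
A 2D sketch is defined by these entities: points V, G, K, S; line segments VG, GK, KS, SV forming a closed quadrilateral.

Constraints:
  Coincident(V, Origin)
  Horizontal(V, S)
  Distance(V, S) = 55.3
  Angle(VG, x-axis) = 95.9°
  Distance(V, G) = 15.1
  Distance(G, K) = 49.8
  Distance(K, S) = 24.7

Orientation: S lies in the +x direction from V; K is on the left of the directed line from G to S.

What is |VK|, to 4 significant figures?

53.00

V is at the origin; V and S share the same y with |VS| = 55.3 and S in +x, so S = (55.3, 0). VG runs at 95.9° with |VG| = 15.1, so G = (-1.552, 15.02). K is determined by |GK| = 49.8 and |KS| = 24.7 together: it lies at the intersection of circle(G, 49.8) and circle(S, 24.7). With |GS| = 58.80, the foot of the radical line on GS is 45.30 from G and the perpendicular offset is √(49.8² − 45.30²) = 20.68. Taking the left-of-GS solution: K = (47.53, 23.45).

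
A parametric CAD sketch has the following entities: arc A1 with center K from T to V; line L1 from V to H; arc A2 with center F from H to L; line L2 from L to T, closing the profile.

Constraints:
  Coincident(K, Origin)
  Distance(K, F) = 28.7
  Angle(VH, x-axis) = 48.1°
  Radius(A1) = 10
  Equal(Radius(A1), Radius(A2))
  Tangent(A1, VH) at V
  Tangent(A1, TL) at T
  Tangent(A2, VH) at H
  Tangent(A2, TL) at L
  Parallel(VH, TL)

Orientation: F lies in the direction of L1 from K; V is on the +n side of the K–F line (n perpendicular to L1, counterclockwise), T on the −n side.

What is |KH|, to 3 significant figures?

30.4

The slot axis is L1's direction at 48.1°, so u = (cos 48.1°, sin 48.1°) = (0.668, 0.744) and n = (−sin 48.1°, cos 48.1°) = (-0.744, 0.668). K is at the origin and F lies 28.7 along u from K, so F = 28.7·u = (19.2, 21.4). Tangency of A1 to both parallel lines with radius 10.0 puts V and T at K ± 10.0·n: V = (-7.44, 6.68), T = (7.44, -6.68). Equal radii place H and L the same way about F: H = F + 10.0·n = (11.7, 28.0), L = F − 10.0·n = (26.6, 14.7). Then |KH| = |H − K| = 30.4.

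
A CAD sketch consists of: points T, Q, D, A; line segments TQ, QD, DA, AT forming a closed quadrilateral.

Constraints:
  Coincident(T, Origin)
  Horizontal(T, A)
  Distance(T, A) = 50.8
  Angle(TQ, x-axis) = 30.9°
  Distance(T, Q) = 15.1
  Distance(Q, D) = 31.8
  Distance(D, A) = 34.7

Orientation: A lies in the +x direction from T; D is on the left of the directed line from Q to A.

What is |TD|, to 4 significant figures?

46.52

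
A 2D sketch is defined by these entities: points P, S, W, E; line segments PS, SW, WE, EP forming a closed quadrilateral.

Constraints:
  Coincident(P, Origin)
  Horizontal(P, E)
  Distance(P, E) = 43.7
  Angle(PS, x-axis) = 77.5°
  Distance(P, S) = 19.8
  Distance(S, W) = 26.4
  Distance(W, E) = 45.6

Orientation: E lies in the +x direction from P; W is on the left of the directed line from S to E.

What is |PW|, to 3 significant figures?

44.9

P is at the origin; P and E share the same y with |PE| = 43.7 and E in +x, so E = (43.7, 0). PS runs at 77.5° with |PS| = 19.8, so S = (4.29, 19.3). W is determined by |SW| = 26.4 and |WE| = 45.6 together: it lies at the intersection of circle(S, 26.4) and circle(E, 45.6). With |SE| = 43.9, the foot of the radical line on SE is 6.20 from S and the perpendicular offset is √(26.4² − 6.20²) = 25.7. Taking the left-of-SE solution: W = (21.2, 39.6).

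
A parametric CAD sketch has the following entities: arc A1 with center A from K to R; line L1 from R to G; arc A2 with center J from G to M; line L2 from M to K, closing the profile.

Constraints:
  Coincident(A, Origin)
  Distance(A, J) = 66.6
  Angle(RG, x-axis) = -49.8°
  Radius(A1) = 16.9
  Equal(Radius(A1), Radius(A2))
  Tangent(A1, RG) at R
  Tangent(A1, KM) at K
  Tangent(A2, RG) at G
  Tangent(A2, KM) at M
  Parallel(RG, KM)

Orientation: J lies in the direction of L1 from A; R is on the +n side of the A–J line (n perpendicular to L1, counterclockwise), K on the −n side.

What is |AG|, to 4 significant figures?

68.71

The slot axis is L1's direction at -49.8°, so u = (cos -49.8°, sin -49.8°) = (0.6455, -0.7638) and n = (−sin -49.8°, cos -49.8°) = (0.7638, 0.6455). A is at the origin and J lies 66.6 along u from A, so J = 66.6·u = (42.99, -50.87). Tangency of A1 to both parallel lines with radius 16.9 puts R and K at A ± 16.9·n: R = (12.91, 10.91), K = (-12.91, -10.91). Equal radii place G and M the same way about J: G = J + 16.9·n = (55.90, -39.96), M = J − 16.9·n = (30.08, -61.78). Then |AG| = |G − A| = 68.71.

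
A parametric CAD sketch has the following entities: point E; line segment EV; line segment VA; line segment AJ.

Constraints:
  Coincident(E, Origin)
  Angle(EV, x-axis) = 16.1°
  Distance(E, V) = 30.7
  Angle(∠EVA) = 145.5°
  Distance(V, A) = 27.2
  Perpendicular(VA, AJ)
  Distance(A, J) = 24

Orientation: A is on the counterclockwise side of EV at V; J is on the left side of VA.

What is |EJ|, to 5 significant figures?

52.915

E is at the origin; EV runs at 16.1° with length 30.7, so V = 30.7·(cos 16.1°, sin 16.1°) = (29.496, 8.5136). ∠EVA = 145.5°, so VA runs at 16.1° + (180° − 145.5°) = 50.600° from the x-axis; with |VA| = 27.2, A = V + 27.2·(cos 50.600°, sin 50.600°) = (46.761, 29.532). VA is perpendicular to AJ; with |AJ| = 24.0 on the left of VA, J = A + 24.0·(-0.77273, 0.63473) = (28.215, 44.765). Then |EJ| = |J − E| = 52.915.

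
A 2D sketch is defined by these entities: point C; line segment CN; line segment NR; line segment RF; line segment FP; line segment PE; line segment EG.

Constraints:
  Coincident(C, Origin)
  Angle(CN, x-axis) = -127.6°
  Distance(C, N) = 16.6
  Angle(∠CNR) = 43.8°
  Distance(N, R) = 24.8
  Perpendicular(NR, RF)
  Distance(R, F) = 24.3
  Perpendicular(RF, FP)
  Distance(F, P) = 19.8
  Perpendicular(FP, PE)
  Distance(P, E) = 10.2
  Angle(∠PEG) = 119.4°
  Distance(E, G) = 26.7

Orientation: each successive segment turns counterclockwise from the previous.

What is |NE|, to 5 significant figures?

14.960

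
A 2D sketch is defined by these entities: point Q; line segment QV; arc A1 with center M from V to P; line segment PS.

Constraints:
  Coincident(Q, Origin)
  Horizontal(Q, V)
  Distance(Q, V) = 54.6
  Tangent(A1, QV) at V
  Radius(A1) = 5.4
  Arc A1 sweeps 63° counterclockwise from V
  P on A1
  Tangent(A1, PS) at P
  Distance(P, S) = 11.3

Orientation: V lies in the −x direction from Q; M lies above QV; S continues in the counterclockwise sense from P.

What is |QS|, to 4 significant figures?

46.52

Q is at the origin; Q and V share the same y with |QV| = 54.6 and V on the −x side, so V = (-54.60, 0.000). Since A1 is tangent to QV there, MV ⟂ QV, so M = V + (0, 5.4) = (-54.60, 5.400). On A1, V sits at bearing -90° from M; a 63° counterclockwise sweep puts P at bearing -27°, so P = M + 5.4·(cos -27°, sin -27°) = (-49.79, 2.948). A1 meets PS tangentially, so MP is at right angles to PS, so PS runs along (−sin -27°, cos -27°); with |PS| = 11.3, S = (-44.66, 13.02). Then |QS| = |S − Q| = 46.52.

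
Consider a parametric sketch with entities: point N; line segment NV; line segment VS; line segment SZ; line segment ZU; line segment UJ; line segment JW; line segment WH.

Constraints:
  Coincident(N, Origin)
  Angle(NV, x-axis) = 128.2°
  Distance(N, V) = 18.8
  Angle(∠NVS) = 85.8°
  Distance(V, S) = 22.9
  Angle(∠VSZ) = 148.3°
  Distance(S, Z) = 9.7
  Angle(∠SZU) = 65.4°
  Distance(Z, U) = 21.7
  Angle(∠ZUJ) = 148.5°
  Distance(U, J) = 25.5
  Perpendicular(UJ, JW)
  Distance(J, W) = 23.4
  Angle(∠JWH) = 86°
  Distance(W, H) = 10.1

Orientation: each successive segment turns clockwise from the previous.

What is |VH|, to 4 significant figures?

5.886

N is at the origin; NV runs at 128.2° with length 18.8, so V = (-11.63, 14.77). ∠NVS = 85.8° gives VS at 34.00° from the x-axis; with |VS| = 22.9, S = (7.359, 27.58). ∠VSZ = 148.3° gives SZ at 2.300° from the x-axis; with |SZ| = 9.7, Z = (17.05, 27.97). ∠SZU = 65.4° gives ZU at -112.3° from the x-axis; with |ZU| = 21.7, U = (8.817, 7.892). ∠ZUJ = 148.5° gives UJ at -143.8° from the x-axis; with |UJ| = 25.5, J = (-11.76, -7.169). UJ is perpendicular to JW, so JW runs at 126.2°; with |JW| = 23.4, W = (-25.58, 11.71). ∠JWH = 86.0° gives WH at 32.20° from the x-axis; with |WH| = 10.1, H = (-17.03, 17.10). Then |VH| = |H − V| = 5.886.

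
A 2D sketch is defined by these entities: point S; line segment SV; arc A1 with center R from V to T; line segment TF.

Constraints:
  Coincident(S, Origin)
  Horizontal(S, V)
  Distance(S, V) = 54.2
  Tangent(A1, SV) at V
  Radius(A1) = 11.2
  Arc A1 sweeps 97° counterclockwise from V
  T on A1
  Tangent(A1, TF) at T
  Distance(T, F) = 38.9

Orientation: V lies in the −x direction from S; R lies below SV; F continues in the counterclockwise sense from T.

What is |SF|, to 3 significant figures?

79.3

S is at the origin; S and V share the same y with |SV| = 54.2 and V on the −x side, so V = (-54.2, 0.00). Tangency of A1 to SV means the radius RV is perpendicular to SV, so R = V + (0, -11.2) = (-54.2, -11.2). On A1, V sits at bearing 90° from R; a 97° counterclockwise sweep puts T at bearing 187°, so T = R + 11.2·(cos 187°, sin 187°) = (-65.3, -12.6). The tangent condition forces RT to be normal to TF, so TF runs along (−sin 187°, cos 187°); with |TF| = 38.9, F = (-60.6, -51.2). Then |SF| = |F − S| = 79.3.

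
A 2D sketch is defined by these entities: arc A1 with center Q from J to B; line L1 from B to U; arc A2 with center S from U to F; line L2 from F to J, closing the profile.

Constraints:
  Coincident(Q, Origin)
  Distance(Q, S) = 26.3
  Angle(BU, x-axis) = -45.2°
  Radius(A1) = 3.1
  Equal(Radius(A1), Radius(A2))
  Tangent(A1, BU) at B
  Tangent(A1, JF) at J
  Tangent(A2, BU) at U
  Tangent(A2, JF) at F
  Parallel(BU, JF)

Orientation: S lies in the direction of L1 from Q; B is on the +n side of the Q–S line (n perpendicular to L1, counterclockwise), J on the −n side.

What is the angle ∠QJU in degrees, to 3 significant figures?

76.7°

The slot axis is L1's direction at -45.2°, so u = (cos -45.2°, sin -45.2°) = (0.705, -0.710) and n = (−sin -45.2°, cos -45.2°) = (0.710, 0.705). Q is at the origin and S lies 26.3 along u from Q, so S = 26.3·u = (18.5, -18.7). Tangency of A1 to both parallel lines with radius 3.1 puts B and J at Q ± 3.1·n: B = (2.20, 2.18), J = (-2.20, -2.18). Equal radii place U and F the same way about S: U = S + 3.1·n = (20.7, -16.5), F = S − 3.1·n = (16.3, -20.8). Then cos ∠QJU = JQ·JU / (|JQ||JU|), giving 76.7°.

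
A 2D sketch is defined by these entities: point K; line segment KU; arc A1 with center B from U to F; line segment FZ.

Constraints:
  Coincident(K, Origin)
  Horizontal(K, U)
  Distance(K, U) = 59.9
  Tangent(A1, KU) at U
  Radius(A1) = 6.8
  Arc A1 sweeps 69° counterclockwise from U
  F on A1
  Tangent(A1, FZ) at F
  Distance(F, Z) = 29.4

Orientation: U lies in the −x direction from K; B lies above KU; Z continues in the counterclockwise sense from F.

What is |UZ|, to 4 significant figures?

36.01

On A1, U sits at bearing -90° from B; a 69° counterclockwise sweep puts F at bearing -21°, so F = B + 6.8·(cos -21°, sin -21°) = (-53.55, 4.363). Tangency of A1 to FZ means the radius BF is perpendicular to FZ, so FZ runs along (−sin -21°, cos -21°); with |FZ| = 29.4, Z = (-43.02, 31.81). Then |UZ| = |Z − U| = 36.01.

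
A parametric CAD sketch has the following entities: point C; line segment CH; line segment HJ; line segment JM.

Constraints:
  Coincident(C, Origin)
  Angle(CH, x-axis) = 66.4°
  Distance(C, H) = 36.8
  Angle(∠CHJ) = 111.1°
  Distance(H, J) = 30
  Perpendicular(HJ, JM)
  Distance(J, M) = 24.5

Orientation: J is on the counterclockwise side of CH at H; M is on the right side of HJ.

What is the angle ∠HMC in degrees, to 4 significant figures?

14.44°

∠CHJ = 111.1°, so HJ runs at 66.4° + (180° − 111.1°) = 135.3° from the x-axis; with |HJ| = 30.0, J = H + 30.0·(cos 135.3°, sin 135.3°) = (-6.591, 54.82). HJ is perpendicular to JM; with |JM| = 24.5 on the right of HJ, M = J + 24.5·(0.7034, 0.7108) = (10.64, 72.24). Then cos ∠HMC = MH·MC / (|MH||MC|), giving 14.44°.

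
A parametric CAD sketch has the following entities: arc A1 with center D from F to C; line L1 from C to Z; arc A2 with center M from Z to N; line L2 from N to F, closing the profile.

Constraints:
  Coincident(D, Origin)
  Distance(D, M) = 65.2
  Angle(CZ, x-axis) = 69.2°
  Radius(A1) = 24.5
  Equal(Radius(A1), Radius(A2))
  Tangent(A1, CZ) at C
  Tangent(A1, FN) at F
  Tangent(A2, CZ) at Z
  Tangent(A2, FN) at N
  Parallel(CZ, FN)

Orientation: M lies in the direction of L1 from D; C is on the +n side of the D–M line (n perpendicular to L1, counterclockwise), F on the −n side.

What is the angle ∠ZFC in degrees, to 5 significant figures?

53.074°

The slot axis is L1's direction at 69.2°, so u = (cos 69.2°, sin 69.2°) = (0.35511, 0.93483) and n = (−sin 69.2°, cos 69.2°) = (-0.93483, 0.35511). D is at the origin and M lies 65.2 along u from D, so M = 65.2·u = (23.153, 60.951). Tangency of A1 to both parallel lines with radius 24.5 puts C and F at D ± 24.5·n: C = (-22.903, 8.7001), F = (22.903, -8.7001). Equal radii place Z and N the same way about M: Z = M + 24.5·n = (0.24974, 69.651), N = M − 24.5·n = (46.056, 52.251). Then cos ∠ZFC = FZ·FC / (|FZ||FC|), giving 53.074°.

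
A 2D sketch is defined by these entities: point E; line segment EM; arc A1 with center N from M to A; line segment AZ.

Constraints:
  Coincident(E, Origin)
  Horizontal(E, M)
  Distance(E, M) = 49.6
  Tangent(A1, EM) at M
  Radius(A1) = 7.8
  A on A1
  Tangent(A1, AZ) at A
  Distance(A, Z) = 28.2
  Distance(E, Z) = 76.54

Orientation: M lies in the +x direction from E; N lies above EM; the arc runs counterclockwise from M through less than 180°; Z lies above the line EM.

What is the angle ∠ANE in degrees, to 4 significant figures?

137.8°

E is at the origin; EM is horizontal with |EM| = 49.6 and M on the +x side, so M = (49.60, 0.000). Tangency of A1 to EM means the radius NM is perpendicular to EM, so N = M + (0, 7.8) = (49.60, 7.800). Since NA ⟂ AZ (tangency), |NZ| = √(7.8² + 28.2²) = 29.26 regardless of where A sits on A1. So Z lies on both circle(E, 76.54) and circle(N, 29.26); the above-EM intersection is Z = (71.58, 27.12). A is the foot of the tangent from Z: A = (56.13, 3.527).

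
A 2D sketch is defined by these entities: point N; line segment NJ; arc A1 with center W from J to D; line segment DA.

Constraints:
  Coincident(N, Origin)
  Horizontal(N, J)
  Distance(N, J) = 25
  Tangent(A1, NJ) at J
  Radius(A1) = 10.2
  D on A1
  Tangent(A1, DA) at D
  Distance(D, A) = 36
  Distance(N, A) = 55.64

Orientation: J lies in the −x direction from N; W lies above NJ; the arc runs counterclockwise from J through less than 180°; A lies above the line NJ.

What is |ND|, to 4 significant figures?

20.97

Checks: |NJ| = 25.00 ✓; ∠(WJ, JN) = 90.00° ✓; |WJ| = 10.20 ✓; |WD| = 10.20 ✓; ∠(WD, DA) = 90.00° ✓; |DA| = 36.00 ✓; |NA| = 55.64 ✓.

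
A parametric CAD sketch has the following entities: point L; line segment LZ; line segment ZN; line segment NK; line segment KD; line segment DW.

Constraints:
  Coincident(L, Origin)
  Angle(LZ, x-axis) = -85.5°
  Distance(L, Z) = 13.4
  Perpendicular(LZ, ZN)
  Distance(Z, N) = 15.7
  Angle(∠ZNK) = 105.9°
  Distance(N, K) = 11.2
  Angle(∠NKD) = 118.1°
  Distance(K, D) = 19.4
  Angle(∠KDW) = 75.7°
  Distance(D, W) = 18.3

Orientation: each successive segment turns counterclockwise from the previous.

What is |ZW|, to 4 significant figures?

9.373

L is at the origin; LZ runs at -85.5° with length 13.4, so Z = (1.051, -13.36). LZ ⟂ ZN, so ZN runs at 4.500°; with |ZN| = 15.7, N = (16.70, -12.13). ∠ZNK = 105.9° gives NK at 78.60° from the x-axis; with |NK| = 11.2, K = (18.92, -1.148). ∠NKD = 118.1° gives KD at 140.5° from the x-axis; with |KD| = 19.4, D = (3.947, 11.19). ∠KDW = 75.7° gives DW at -115.2° from the x-axis; with |DW| = 18.3, W = (-3.845, -5.366). Then |ZW| = |W − Z| = 9.373.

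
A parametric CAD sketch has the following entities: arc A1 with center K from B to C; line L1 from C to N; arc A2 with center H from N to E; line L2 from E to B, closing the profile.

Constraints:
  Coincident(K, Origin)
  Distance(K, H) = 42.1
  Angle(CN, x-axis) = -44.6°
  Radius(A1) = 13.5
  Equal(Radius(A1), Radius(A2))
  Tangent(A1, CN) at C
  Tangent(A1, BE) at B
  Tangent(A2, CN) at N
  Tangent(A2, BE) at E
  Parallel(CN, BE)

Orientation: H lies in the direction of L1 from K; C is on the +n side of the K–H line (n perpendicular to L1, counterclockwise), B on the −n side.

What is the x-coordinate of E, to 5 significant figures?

20.497

Tangency of A1 to both parallel lines with radius 13.5 puts C and B at K ± 13.5·n: C = (9.4791, 9.6124), B = (-9.4791, -9.6124). Equal radii place N and E the same way about H: N = H + 13.5·n = (39.455, -19.948), E = H − 13.5·n = (20.497, -39.173). So E.x = 20.497.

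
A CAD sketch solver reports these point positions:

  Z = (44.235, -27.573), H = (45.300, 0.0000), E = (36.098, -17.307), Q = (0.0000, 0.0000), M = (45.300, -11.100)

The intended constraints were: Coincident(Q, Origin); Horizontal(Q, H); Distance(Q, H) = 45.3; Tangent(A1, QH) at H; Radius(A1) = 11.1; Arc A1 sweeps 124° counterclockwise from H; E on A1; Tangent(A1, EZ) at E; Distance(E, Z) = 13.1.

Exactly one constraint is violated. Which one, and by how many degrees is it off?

Tangent(A1, EZ) at E — off by 4.40°.

Q = (0.00, 0.00) ✓; Q.y = 0.00, H.y = 0.00 ✓; |QH| = 45.30 ✓; ∠(MH, HQ) = 90.00° ✓; |MH| = 11.10 ✓; bearing(M→E) − bearing(M→H) = 124.0° ✓; |ME| = 11.10 ✓; ∠(ME, EZ) = 85.60° ✗; |EZ| = 13.10 ✓.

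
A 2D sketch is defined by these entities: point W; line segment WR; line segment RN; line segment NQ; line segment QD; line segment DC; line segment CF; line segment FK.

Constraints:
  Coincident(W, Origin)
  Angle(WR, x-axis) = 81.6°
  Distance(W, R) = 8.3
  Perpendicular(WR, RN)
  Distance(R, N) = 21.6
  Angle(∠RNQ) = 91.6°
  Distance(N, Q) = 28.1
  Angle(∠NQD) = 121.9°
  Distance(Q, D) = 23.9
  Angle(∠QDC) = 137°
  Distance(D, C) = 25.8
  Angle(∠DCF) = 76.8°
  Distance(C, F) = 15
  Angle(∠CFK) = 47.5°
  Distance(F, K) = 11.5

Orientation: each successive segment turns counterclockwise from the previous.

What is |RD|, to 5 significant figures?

41.353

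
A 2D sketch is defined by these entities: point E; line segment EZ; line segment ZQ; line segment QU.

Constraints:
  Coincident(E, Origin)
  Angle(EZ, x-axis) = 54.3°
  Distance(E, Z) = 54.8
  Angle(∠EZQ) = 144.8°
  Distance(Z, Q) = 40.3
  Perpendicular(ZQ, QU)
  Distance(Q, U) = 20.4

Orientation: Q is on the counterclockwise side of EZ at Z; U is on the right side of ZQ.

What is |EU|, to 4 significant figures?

99.71

∠EZQ = 144.8°, so ZQ runs at 54.3° + (180° − 144.8°) = 89.50° from the x-axis; with |ZQ| = 40.3, Q = Z + 40.3·(cos 89.50°, sin 89.50°) = (32.33, 84.80). The perpendicularity gives QU at right angles to ZQ; with |QU| = 20.4 on the right of ZQ, U = Q + 20.4·(1.000, -0.008727) = (52.73, 84.62). Then |EU| = |U − E| = 99.71.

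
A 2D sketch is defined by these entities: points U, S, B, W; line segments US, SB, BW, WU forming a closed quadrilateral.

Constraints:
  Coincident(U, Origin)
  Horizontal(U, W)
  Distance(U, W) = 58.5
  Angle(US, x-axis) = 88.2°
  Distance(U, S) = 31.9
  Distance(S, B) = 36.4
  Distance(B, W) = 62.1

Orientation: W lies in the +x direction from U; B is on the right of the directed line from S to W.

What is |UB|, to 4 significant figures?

5.471

U is at the origin; U and W share the same y with |UW| = 58.5 and W in +x, so W = (58.5, 0). US runs at 88.2° with |US| = 31.9, so S = (1.002, 31.88). B is determined by |SB| = 36.4 and |BW| = 62.1 together: it lies at the intersection of circle(S, 36.4) and circle(W, 62.1). With |SW| = 65.75, the foot of the radical line on SW is 13.62 from S and the perpendicular offset is √(36.4² − 13.62²) = 33.76. Taking the right-of-SW solution: B = (-3.455, -4.242).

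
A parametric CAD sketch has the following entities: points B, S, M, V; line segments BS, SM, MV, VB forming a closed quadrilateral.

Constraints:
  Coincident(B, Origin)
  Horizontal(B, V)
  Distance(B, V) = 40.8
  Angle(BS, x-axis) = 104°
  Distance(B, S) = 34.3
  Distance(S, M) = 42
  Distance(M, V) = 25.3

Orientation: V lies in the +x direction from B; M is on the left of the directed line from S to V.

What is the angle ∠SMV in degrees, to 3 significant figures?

122°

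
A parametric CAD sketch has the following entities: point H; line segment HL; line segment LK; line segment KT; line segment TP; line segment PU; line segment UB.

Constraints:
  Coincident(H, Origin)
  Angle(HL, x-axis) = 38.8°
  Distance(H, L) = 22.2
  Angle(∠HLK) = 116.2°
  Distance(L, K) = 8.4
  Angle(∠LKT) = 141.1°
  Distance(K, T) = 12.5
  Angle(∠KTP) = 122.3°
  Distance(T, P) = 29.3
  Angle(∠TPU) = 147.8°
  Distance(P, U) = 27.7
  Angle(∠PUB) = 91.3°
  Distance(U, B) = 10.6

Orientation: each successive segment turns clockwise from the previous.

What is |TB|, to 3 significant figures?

53.0

H is at the origin; HL runs at 38.8° with length 22.2, so L = (17.3, 13.9). ∠HLK = 116.2° gives LK at -25.0° from the x-axis; with |LK| = 8.4, K = (24.9, 10.4). ∠LKT = 141.1° gives KT at -63.9° from the x-axis; with |KT| = 12.5, T = (30.4, -0.865). ∠KTP = 122.3° gives TP at -122° from the x-axis; with |TP| = 29.3, P = (15.1, -25.8). ∠TPU = 147.8° gives PU at -154° from the x-axis; with |PU| = 27.7, U = (-9.79, -38.1). ∠PUB = 91.3° gives UB at 118° from the x-axis; with |UB| = 10.6, B = (-14.7, -28.6). Then |TB| = |B − T| = 53.0.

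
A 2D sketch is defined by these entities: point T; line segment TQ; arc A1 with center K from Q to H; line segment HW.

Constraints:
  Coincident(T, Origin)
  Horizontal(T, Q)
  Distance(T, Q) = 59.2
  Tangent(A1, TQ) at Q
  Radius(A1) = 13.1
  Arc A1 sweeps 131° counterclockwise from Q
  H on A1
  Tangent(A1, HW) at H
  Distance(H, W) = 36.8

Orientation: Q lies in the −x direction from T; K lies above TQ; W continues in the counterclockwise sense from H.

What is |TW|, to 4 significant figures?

88.56

T is at the origin; T and Q share the same y with |TQ| = 59.2 and Q on the −x side, so Q = (-59.20, 0.000). The tangent condition forces KQ to be normal to TQ, so K = Q + (0, 13.1) = (-59.20, 13.10). On A1, Q sits at bearing -90° from K; a 131° counterclockwise sweep puts H at bearing 41°, so H = K + 13.1·(cos 41°, sin 41°) = (-49.31, 21.69). Tangency of A1 to HW means the radius KH is perpendicular to HW, so HW runs along (−sin 41°, cos 41°); with |HW| = 36.8, W = (-73.46, 49.47). Then |TW| = |W − T| = 88.56.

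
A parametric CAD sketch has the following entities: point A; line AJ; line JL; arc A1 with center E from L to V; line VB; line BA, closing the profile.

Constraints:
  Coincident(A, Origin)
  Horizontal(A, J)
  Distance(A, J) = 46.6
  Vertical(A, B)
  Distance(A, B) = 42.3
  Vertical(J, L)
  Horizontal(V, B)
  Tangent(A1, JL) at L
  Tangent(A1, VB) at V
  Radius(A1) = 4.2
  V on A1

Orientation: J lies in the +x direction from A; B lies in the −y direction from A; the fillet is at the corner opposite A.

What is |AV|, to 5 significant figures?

59.892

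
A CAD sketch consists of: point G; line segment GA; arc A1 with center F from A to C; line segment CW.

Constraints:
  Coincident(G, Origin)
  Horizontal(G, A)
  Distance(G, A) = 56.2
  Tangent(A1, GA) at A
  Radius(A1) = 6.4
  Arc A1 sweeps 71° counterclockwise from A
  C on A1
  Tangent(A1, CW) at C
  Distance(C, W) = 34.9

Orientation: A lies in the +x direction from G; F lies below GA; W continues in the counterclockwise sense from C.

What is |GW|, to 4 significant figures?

53.82

G is at the origin; G and A share the same y with |GA| = 56.2 and A on the +x side, so A = (56.20, 0.000). Since A1 is tangent to GA there, FA ⟂ GA, so F = A + (0, -6.4) = (56.20, -6.400). On A1, A sits at bearing 90° from F; a 71° counterclockwise sweep puts C at bearing 161°, so C = F + 6.4·(cos 161°, sin 161°) = (50.15, -4.316). Tangency of A1 to CW means the radius FC is perpendicular to CW, so CW runs along (−sin 161°, cos 161°); with |CW| = 34.9, W = (38.79, -37.31). Then |GW| = |W − G| = 53.82.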